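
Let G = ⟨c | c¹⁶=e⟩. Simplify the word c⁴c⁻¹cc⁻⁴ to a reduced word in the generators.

Multiply left to right, reducing at each step:
  (c⁴) · c⁻¹ = c³
  (c³) · c = c⁴
  (c⁴) · c⁻⁴ = e

Answer: e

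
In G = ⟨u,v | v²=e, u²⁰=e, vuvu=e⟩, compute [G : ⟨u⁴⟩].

First find ord(u⁴) by computing successive powers:
  (u⁴)¹ = u⁴, (u⁴)² = u⁸, (u⁴)³ = u¹², (u⁴)⁴ = u¹⁶, (u⁴)⁵ = e.
So |⟨u⁴⟩| = ord(u⁴) = 5. With |G| = 40, by Lagrange [G : ⟨u⁴⟩] = 40/5 = 8.

Answer: 8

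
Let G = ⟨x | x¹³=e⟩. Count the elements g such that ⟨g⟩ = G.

G is cyclic of order 13. An element generates G iff its order is 13, and a cyclic group of order 13 has exactly φ(13) = 12 such elements.

Answer: 12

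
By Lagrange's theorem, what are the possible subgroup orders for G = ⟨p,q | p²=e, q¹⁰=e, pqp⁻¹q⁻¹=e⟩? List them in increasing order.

|G| = 20 = 2² · 5. By Lagrange's theorem the order of any subgroup divides 20; the divisors of 20 are 1, 2, 4, 5, 10, 20.

Answer: 1, 2, 4, 5, 10, 20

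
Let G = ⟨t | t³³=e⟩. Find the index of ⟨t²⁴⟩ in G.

First find ord(t²⁴) by computing successive powers:
  (t²⁴)¹ = t²⁴, (t²⁴)² = t¹⁵, (t²⁴)³ = t⁶, (t²⁴)⁴ = t³⁰, (t²⁴)⁵ = t²¹, (t²⁴)⁶ = t¹², (t²⁴)⁷ = t³, (t²⁴)⁸ = t²⁷, (t²⁴)⁹ = t¹⁸, (t²⁴)¹⁰ = t⁹, (t²⁴)¹¹ = e.
So |⟨t²⁴⟩| = ord(t²⁴) = 11. With |G| = 33, by Lagrange [G : ⟨t²⁴⟩] = 33/11 = 3.

Answer: 3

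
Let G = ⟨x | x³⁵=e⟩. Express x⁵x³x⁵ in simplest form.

Multiply left to right, reducing at each step:
  (x⁵) · x³ = x⁸
  (x⁸) · x⁵ = x¹³

Answer: x¹³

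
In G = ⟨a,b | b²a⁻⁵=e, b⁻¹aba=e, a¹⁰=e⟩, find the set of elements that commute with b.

⟨b⟩ ⊆ C_G(b) since powers of b commute with b; so |C_G(b)| ≥ |⟨b⟩| = 4.
By orbit–stabilizer, |C_G(b)| = |G| / |conj. class of b| = 20 / 5 = 4.
The 4 elements commuting with b are {e, a⁵, b, b⁻¹}.

Answer: {e, a⁵, b, b⁻¹}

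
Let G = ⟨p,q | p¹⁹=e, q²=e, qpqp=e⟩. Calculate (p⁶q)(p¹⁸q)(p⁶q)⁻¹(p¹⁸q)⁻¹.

[(p⁶q), (p¹⁸q)] = (p⁶q)·(p¹⁸q)·(p⁶q)⁻¹·(p¹⁸q)⁻¹.
  (p⁶q) · (p¹⁸q) = p⁷
  (p⁷) · (p⁶q) = p¹³q
  (p¹³q) · (p¹⁸q) = p¹⁴

Answer: p¹⁴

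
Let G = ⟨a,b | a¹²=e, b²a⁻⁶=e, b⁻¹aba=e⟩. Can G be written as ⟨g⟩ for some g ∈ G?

Every cyclic group is abelian. But a·b = ab while b·a = a⁵b⁻¹, so a·b ≠ b·a and G is not abelian. Hence G is not cyclic.

Answer: No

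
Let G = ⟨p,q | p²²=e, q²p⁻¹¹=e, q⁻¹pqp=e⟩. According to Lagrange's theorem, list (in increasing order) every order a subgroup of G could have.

|G| = 44 = 2² · 11. By Lagrange's theorem the order of any subgroup divides 44; the divisors of 44 are 1, 2, 4, 11, 22, 44.

Answer: 1, 2, 4, 11, 22, 44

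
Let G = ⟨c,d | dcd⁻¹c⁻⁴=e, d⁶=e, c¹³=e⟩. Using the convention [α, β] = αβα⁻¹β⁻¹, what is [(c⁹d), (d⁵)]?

[(c⁹d), (d⁵)] = (c⁹d)·(d⁵)·(c⁹d)⁻¹·(d⁵)⁻¹.
  (c⁹d) · (d⁵) = c⁹
  (c⁹) · (cd⁵) = c¹⁰d⁵
  (c¹⁰d⁵) · d = c¹⁰

Answer: c¹⁰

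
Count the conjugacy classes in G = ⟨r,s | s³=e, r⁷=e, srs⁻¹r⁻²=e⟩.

The conjugacy classes (representative and size) are:
  [e] (size 1), [r²] (size 3), [r⁵] (size 3), [s] (size 7), [s²] (size 7).
Class equation: 1 + 3 + 3 + 7 + 7 = 21 = |G|. So G has 5 conjugacy classes.

Answer: 5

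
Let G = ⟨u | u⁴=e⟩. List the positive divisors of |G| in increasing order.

|G| = 4 = 2². By Lagrange's theorem the order of any subgroup divides 4; the divisors of 4 are 1, 2, 4.

Answer: 1, 2, 4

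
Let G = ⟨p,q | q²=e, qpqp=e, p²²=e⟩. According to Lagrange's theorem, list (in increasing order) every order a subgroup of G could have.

|G| = 44 = 2² · 11. By Lagrange's theorem the order of any subgroup divides 44; the divisors of 44 are 1, 2, 4, 11, 22, 44.

Answer: 1, 2, 4, 11, 22, 44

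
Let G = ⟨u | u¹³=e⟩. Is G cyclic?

|G| = 13. The element u has order 13 (its powers give 13 distinct elements), so ⟨u⟩ = G and G is cyclic.

Answer: Yes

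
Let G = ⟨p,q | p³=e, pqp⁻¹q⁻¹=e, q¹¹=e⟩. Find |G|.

Enumerate words in the generators, reducing via the relations: the distinct elements are
  {e, p, q, pq, p², q², q³, q⁴, q⁵, q⁶, q⁷, q⁸, q⁹, pq², pq³, pq⁴, pq⁵, pq⁶, pq⁷, pq⁸, pq⁹, p²q, q¹⁰, pq¹⁰, p²q², p²q³, p²q⁴, p²q⁵, p²q⁶, p²q⁷, p²q⁸, p²q⁹, p²q¹⁰}.
No further products give new elements, so |G| = 33.

Answer: 33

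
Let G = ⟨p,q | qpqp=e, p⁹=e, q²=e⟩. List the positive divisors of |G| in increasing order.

|G| = 18 = 2 · 3². By Lagrange's theorem the order of any subgroup divides 18; the divisors of 18 are 1, 2, 3, 6, 9, 18.

Answer: 1, 2, 3, 6, 9, 18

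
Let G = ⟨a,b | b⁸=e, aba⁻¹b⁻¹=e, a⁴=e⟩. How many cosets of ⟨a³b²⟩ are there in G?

First find ord(a³b²) by computing successive powers:
  (a³b²)¹ = a³b², (a³b²)² = a²b⁴, (a³b²)³ = ab⁶, (a³b²)⁴ = e.
So |⟨a³b²⟩| = ord(a³b²) = 4. With |G| = 32, by Lagrange [G : ⟨a³b²⟩] = 32/4 = 8.

Answer: 8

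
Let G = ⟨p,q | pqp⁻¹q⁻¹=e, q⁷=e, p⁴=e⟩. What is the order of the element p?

Compute successive powers until reaching e:
  p¹ = p, p² = p², p³ = p³, p⁴ = e.
The smallest positive k with pᵏ = e is 4.

Answer: 4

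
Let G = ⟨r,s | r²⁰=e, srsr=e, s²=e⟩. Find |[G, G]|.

G' = [G, G] is generated by all commutators. The generator-pair commutators are: [r, s] = r².
The subgroup they normally generate is {e, r², r⁴, r⁶, r⁸, r¹⁰, r¹², r¹⁴, r¹⁶, r¹⁸}, of order 10.
Check: |G/G'| = 40/10 = 4 is the order of the abelianisation.

Answer: 10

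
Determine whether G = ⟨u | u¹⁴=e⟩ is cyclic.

|G| = 14. The element u has order 14 (its powers give 14 distinct elements), so ⟨u⟩ = G and G is cyclic.

Answer: Yes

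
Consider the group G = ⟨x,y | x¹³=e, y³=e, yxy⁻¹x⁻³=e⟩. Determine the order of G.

Enumerate words in the generators, reducing via the relations: the distinct elements are
  {e, x, y, xy, x², x³, x⁴, x⁵, x⁶, x⁷, x⁸, x⁹, y², xy², x²y, x³y, x¹², x¹¹, x¹⁰, x⁴y, x⁵y, x⁶y, x⁷y, x⁸y, x⁹y, x²y², x³y², x¹²y, x¹¹y, x¹⁰y, x⁴y², x⁵y², x⁶y², x⁷y², x⁸y², x⁹y², x¹²y², x¹¹y², x¹⁰y²}.
No further products give new elements, so |G| = 39.

Answer: 39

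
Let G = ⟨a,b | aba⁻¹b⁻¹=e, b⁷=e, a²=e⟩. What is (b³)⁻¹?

The order of (b³) is 7 (smallest k with (b³)ᵏ = e), so (b³)⁻¹ = (b³)⁶ = b⁴.
Check: (b³) · (b⁴) → (b³) · b⁴ = e, giving e as required.

Answer: b⁴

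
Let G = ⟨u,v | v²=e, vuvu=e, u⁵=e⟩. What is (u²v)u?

Compute (u²v) · u by multiplying left to right and reducing via the relations at each step:
  (u²v) · u = uv

Answer: uv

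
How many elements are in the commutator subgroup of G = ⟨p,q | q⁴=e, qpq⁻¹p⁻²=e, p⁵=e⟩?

G' = [G, G] is generated by all commutators. The generator-pair commutators are: [p, q] = p⁴.
The subgroup they normally generate is {e, p, p², p³, p⁴}, of order 5.
Check: |G/G'| = 20/5 = 4 is the order of the abelianisation.

Answer: 5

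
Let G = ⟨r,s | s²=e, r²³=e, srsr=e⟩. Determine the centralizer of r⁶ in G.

⟨r⁶⟩ ⊆ C_G(r⁶) since powers of r⁶ commute with r⁶; so |C_G(r⁶)| ≥ |⟨r⁶⟩| = 23.
By orbit–stabilizer, |C_G(r⁶)| = |G| / |conj. class of r⁶| = 46 / 2 = 23.
The 23 elements commuting with r⁶ are {e, r, r², r³, r⁴, r⁵, r⁶, r⁷, r⁸, r⁹, r¹⁰, r¹¹, r¹², r¹³, r¹⁴, r¹⁵, r¹⁶, r¹⁷, r¹⁸, r¹⁹, r²⁰, r²¹, r²²}.

Answer: {e, r, r², r³, r⁴, r⁵, r⁶, r⁷, r⁸, r⁹, r¹⁰, r¹¹, r¹², r¹³, r¹⁴, r¹⁵, r¹⁶, r¹⁷, r¹⁸, r¹⁹, r²⁰, r²¹, r²²}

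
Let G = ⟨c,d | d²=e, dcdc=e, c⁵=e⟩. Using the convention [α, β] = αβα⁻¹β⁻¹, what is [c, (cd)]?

[c, (cd)] = c·(cd)·c⁻¹·(cd)⁻¹.
  c · (cd) = c²d
  (c²d) · (c⁴) = c³d
  (c³d) · (cd) = c²

Answer: c²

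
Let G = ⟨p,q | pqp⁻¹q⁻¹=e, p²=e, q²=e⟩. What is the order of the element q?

Compute successive powers until reaching e:
  q¹ = q, q² = e.
The smallest positive k with qᵏ = e is 2.

Answer: 2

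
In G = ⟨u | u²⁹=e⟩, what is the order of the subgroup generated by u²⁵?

|⟨u²⁵⟩| equals the order of u²⁵. Compute successive powers until reaching e:
  (u²⁵)¹ = u²⁵, (u²⁵)² = u²¹, (u²⁵)³ = u¹⁷, (u²⁵)⁴ = u¹³, (u²⁵)⁵ = u⁹, (u²⁵)⁶ = u⁵, (u²⁵)⁷ = u, (u²⁵)⁸ = u²⁶, (u²⁵)⁹ = u²², (u²⁵)¹⁰ = u¹⁸, (u²⁵)¹¹ = u¹⁴, (u²⁵)¹² = u¹⁰, (u²⁵)¹³ = u⁶, (u²⁵)¹⁴ = u², (u²⁵)¹⁵ = u²⁷, (u²⁵)¹⁶ = u²³, (u²⁵)¹⁷ = u¹⁹, (u²⁵)¹⁸ = u¹⁵, (u²⁵)¹⁹ = u¹¹, (u²⁵)²⁰ = u⁷, (u²⁵)²¹ = u³, (u²⁵)²² = u²⁸, (u²⁵)²³ = u²⁴, (u²⁵)²⁴ = u²⁰, (u²⁵)²⁵ = u¹⁶, (u²⁵)²⁶ = u¹², (u²⁵)²⁷ = u⁸, (u²⁵)²⁸ = u⁴, (u²⁵)²⁹ = e.
The smallest positive k with (u²⁵)ᵏ = e is 29, so |⟨u²⁵⟩| = 29.

Answer: 29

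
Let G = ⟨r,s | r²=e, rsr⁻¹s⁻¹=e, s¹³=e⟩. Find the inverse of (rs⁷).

The order of (rs⁷) is 26 (smallest k with (rs⁷)ᵏ = e), so (rs⁷)⁻¹ = (rs⁷)²⁵ = rs⁶.
Check: (rs⁷) · (rs⁶) → (rs⁷) · r = s⁷;   (s⁷) · s⁶ = e, giving e as required.

Answer: rs⁶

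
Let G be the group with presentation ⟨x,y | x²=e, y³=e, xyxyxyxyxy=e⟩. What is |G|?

Enumerate words in the generators, reducing via the relations: the distinct elements are
  {e, x, y, xy, yx, y², xyx, xy², yxy, y²x, xyxy, xy²x, yxyx, yxy², y²xy, xyxyx, xyxy², xy²xy, yxy²x, y²xyx, y²xy², xyxy²x, xy²xyx, xy²xy², yxyxy², yxy²xy, y²xyxy, y²xy²x, xyxy²xy, xy²xyxy, xy²xy²x, yxyxy²x, yxy²xyx, yxy²xy², y²xyxy², y²xy²xy, xyxy²xyx, xyxy²xy², xy²xyxy², yxyxy²xy, yxy²xyxy, y²xyxy²x, y²xy²xyx, xyxy²xyxy, xy²xyxy²x, yxyxy²xy², yxy²xyxy², y²xyxy²xy, y²xy²xyxy, xyxy²xyxy², xy²xyxy²xy, yxy²xyxy²x, y²xyxy²xyx, y²xyxy²xy², y²xy²xyxy², xyxy²xyxy²x, xy²xyxy²xyx, xy²xyxy²xy², yxy²xyxy²xy, xyxy²xyxy²xy}.
No further products give new elements, so |G| = 60.

Answer: 60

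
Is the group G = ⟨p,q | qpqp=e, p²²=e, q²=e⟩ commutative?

p·q = pq but q·p = p²¹q, so p·q ≠ q·p and G is not abelian.

Answer: No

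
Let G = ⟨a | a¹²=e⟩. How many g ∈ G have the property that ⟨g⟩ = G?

G is cyclic of order 12. An element generates G iff its order is 12, and a cyclic group of order 12 has exactly φ(12) = 4 such elements.

Answer: 4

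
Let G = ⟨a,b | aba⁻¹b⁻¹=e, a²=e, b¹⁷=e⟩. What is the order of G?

Enumerate words in the generators, reducing via the relations: the distinct elements are
  {a, b, e, ab, b², b³, b⁴, b⁵, b⁶, b⁷, b⁸, b⁹, ab², ab³, ab⁴, ab⁵, ab⁶, ab⁷, ab⁸, ab⁹, b¹², b¹³, b¹¹, b¹⁰, b¹⁴, b¹⁵, b¹⁶, ab¹², ab¹³, ab¹¹, ab¹⁰, ab¹⁴, ab¹⁵, ab¹⁶}.
No further products give new elements, so |G| = 34.

Answer: 34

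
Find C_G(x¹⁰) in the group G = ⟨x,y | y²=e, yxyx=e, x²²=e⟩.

⟨x¹⁰⟩ ⊆ C_G(x¹⁰) since powers of x¹⁰ commute with x¹⁰; so |C_G(x¹⁰)| ≥ |⟨x¹⁰⟩| = 11.
By orbit–stabilizer, |C_G(x¹⁰)| = |G| / |conj. class of x¹⁰| = 44 / 2 = 22.
The 22 elements commuting with x¹⁰ are {e, x, x², x³, x⁴, x⁵, x⁶, x⁷, x⁸, x⁹, x¹⁰, x¹¹, x¹², x¹³, x¹⁴, x¹⁵, x¹⁶, x¹⁷, x¹⁸, x¹⁹, x²⁰, x²¹}.

Answer: {e, x, x², x³, x⁴, x⁵, x⁶, x⁷, x⁸, x⁹, x¹⁰, x¹¹, x¹², x¹³, x¹⁴, x¹⁵, x¹⁶, x¹⁷, x¹⁸, x¹⁹, x²⁰, x²¹}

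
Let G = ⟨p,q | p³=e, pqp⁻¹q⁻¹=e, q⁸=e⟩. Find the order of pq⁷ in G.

Compute successive powers until reaching e:
  (pq⁷)¹ = pq⁷, (pq⁷)² = p²q⁶, (pq⁷)³ = q⁵, (pq⁷)⁴ = pq⁴, (pq⁷)⁵ = p²q³, (pq⁷)⁶ = q², (pq⁷)⁷ = pq, (pq⁷)⁸ = p², (pq⁷)⁹ = q⁷, (pq⁷)¹⁰ = pq⁶, (pq⁷)¹¹ = p²q⁵, (pq⁷)¹² = q⁴, (pq⁷)¹³ = pq³, (pq⁷)¹⁴ = p²q², (pq⁷)¹⁵ = q, (pq⁷)¹⁶ = p, (pq⁷)¹⁷ = p²q⁷, (pq⁷)¹⁸ = q⁶, (pq⁷)¹⁹ = pq⁵, (pq⁷)²⁰ = p²q⁴, (pq⁷)²¹ = q³, (pq⁷)²² = pq², (pq⁷)²³ = p²q, (pq⁷)²⁴ = e.
The smallest positive k with (pq⁷)ᵏ = e is 24.

Answer: 24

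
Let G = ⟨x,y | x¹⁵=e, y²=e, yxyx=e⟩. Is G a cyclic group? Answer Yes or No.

Every cyclic group is abelian. But x·y = xy while y·x = x¹⁴y, so x·y ≠ y·x and G is not abelian. Hence G is not cyclic.

Answer: No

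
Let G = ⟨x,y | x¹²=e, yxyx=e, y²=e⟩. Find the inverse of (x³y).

The order of (x³y) is 2 (smallest k with (x³y)ᵏ = e), so (x³y)⁻¹ = (x³y)¹ = x³y.
Check: (x³y) · (x³y) → (x³y) · x³ = y;   y · y = e, giving e as required.

Answer: x³y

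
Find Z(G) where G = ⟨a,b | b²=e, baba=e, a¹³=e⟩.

An element z ∈ Z(G) iff z commutes with every generator.
For example e is central: e·a = a = a·e; e·b = b = b·e.
Whereas a ∉ Z(G) since a·b = ab ≠ a¹²b = b·a.
Checking each of the 26 elements this way gives Z(G) = {e}, of order 1.

Answer: {e}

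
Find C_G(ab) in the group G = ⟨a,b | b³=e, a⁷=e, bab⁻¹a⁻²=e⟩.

⟨ab⟩ ⊆ C_G(ab) since powers of ab commute with ab; so |C_G(ab)| ≥ |⟨ab⟩| = 3.
By orbit–stabilizer, |C_G(ab)| = |G| / |conj. class of ab| = 21 / 7 = 3.
The 3 elements commuting with ab are {e, ab, a³b²}.

Answer: {e, ab, a³b²}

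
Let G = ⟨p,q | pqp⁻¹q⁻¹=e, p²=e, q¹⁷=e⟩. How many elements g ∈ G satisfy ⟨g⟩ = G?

G is cyclic of order 34. An element generates G iff its order is 34, and a cyclic group of order 34 has exactly φ(34) = 16 such elements.

Answer: 16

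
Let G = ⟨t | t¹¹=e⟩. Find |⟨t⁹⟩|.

|⟨t⁹⟩| equals the order of t⁹. Compute successive powers until reaching e:
  (t⁹)¹ = t⁹, (t⁹)² = t⁷, (t⁹)³ = t⁵, (t⁹)⁴ = t³, (t⁹)⁵ = t, (t⁹)⁶ = t¹⁰, (t⁹)⁷ = t⁸, (t⁹)⁸ = t⁶, (t⁹)⁹ = t⁴, (t⁹)¹⁰ = t², (t⁹)¹¹ = e.
The smallest positive k with (t⁹)ᵏ = e is 11, so |⟨t⁹⟩| = 11.

Answer: 11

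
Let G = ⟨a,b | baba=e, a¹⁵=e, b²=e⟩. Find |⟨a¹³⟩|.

|⟨a¹³⟩| equals the order of a¹³. Compute successive powers until reaching e:
  (a¹³)¹ = a¹³, (a¹³)² = a¹¹, (a¹³)³ = a⁹, (a¹³)⁴ = a⁷, (a¹³)⁵ = a⁵, (a¹³)⁶ = a³, (a¹³)⁷ = a, (a¹³)⁸ = a¹⁴, (a¹³)⁹ = a¹², (a¹³)¹⁰ = a¹⁰, (a¹³)¹¹ = a⁸, (a¹³)¹² = a⁶, (a¹³)¹³ = a⁴, (a¹³)¹⁴ = a², (a¹³)¹⁵ = e.
The smallest positive k with (a¹³)ᵏ = e is 15, so |⟨a¹³⟩| = 15.

Answer: 15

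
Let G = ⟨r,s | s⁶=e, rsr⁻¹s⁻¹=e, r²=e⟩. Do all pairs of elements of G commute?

Each pair of generators commutes: r·s = rs = s·r. Since the generators pairwise commute, every element of G commutes with every other, so G is abelian.

Answer: Yes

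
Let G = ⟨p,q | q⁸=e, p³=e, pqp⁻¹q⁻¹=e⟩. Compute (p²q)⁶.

Compute successive powers of (p²q), reducing at each step:
  (p²q)²: (p²q) · p² = pq;   (pq) · q = pq²
  (p²q)³: (pq²) · p² = q²;   (q²) · q = q³
  (p²q)⁴: (q³) · p² = p²q³;   (p²q³) · q = p²q⁴
  (p²q)⁵: (p²q⁴) · p² = pq⁴;   (pq⁴) · q = pq⁵
  (p²q)⁶: (pq⁵) · p² = q⁵;   (q⁵) · q = q⁶

Answer: q⁶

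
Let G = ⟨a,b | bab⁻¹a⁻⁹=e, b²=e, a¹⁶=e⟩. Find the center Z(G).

An element z ∈ Z(G) iff z commutes with every generator.
For example a² is central: (a²)·a = a³ = a·(a²); (a²)·b = a²b = b·(a²).
Whereas a ∉ Z(G) since a·b = ab ≠ a⁹b = b·a.
Checking each of the 32 elements this way gives Z(G) = {e, a², a⁴, a⁶, a⁸, a¹⁰, a¹², a¹⁴}, of order 8.

Answer: {e, a², a⁴, a⁶, a⁸, a¹⁰, a¹², a¹⁴}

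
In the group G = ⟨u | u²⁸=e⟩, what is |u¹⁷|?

Compute successive powers until reaching e:
  (u¹⁷)¹ = u¹⁷, (u¹⁷)² = u⁶, (u¹⁷)³ = u²³, (u¹⁷)⁴ = u¹², (u¹⁷)⁵ = u, (u¹⁷)⁶ = u¹⁸, (u¹⁷)⁷ = u⁷, (u¹⁷)⁸ = u²⁴, (u¹⁷)⁹ = u¹³, (u¹⁷)¹⁰ = u², (u¹⁷)¹¹ = u¹⁹, (u¹⁷)¹² = u⁸, (u¹⁷)¹³ = u²⁵, (u¹⁷)¹⁴ = u¹⁴, (u¹⁷)¹⁵ = u³, (u¹⁷)¹⁶ = u²⁰, (u¹⁷)¹⁷ = u⁹, (u¹⁷)¹⁸ = u²⁶, (u¹⁷)¹⁹ = u¹⁵, (u¹⁷)²⁰ = u⁴, (u¹⁷)²¹ = u²¹, (u¹⁷)²² = u¹⁰, (u¹⁷)²³ = u²⁷, (u¹⁷)²⁴ = u¹⁶, (u¹⁷)²⁵ = u⁵, (u¹⁷)²⁶ = u²², (u¹⁷)²⁷ = u¹¹, (u¹⁷)²⁸ = e.
The smallest positive k with (u¹⁷)ᵏ = e is 28.

Answer: 28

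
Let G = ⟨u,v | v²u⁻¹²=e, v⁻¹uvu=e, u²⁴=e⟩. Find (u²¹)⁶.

Compute successive powers of (u²¹), reducing at each step:
  (u²¹)²: (u²¹) · u²¹ = u¹⁸
  (u²¹)³: (u¹⁸) · u²¹ = u¹⁵
  (u²¹)⁴: (u¹⁵) · u²¹ = u¹²
  (u²¹)⁵: (u¹²) · u²¹ = u⁹
  (u²¹)⁶: (u⁹) · u²¹ = u⁶

Answer: u⁶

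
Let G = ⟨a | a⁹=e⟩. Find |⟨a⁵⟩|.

|⟨a⁵⟩| equals the order of a⁵. Compute successive powers until reaching e:
  (a⁵)¹ = a⁵, (a⁵)² = a, (a⁵)³ = a⁶, (a⁵)⁴ = a², (a⁵)⁵ = a⁷, (a⁵)⁶ = a³, (a⁵)⁷ = a⁸, (a⁵)⁸ = a⁴, (a⁵)⁹ = e.
The smallest positive k with (a⁵)ᵏ = e is 9, so |⟨a⁵⟩| = 9.

Answer: 9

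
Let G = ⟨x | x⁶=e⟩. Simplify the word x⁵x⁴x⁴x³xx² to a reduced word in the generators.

Multiply left to right, reducing at each step:
  (x⁵) · x⁴ = x³
  (x³) · x⁴ = x
  x · x³ = x⁴
  (x⁴) · x = x⁵
  (x⁵) · x² = x

Answer: x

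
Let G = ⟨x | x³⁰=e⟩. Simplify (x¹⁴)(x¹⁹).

Compute (x¹⁴) · (x¹⁹) by multiplying left to right and reducing via the relations at each step:
  (x¹⁴) · x¹⁹ = x³

Answer: x³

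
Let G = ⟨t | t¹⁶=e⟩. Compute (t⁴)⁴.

Compute successive powers of (t⁴), reducing at each step:
  (t⁴)²: (t⁴) · t⁴ = t⁸
  (t⁴)³: (t⁸) · t⁴ = t¹²
  (t⁴)⁴: (t¹²) · t⁴ = e

Answer: e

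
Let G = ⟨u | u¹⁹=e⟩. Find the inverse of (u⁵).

The order of (u⁵) is 19 (smallest k with (u⁵)ᵏ = e), so (u⁵)⁻¹ = (u⁵)¹⁸ = u¹⁴.
Check: (u⁵) · (u¹⁴) → (u⁵) · u¹⁴ = e, giving e as required.

Answer: u¹⁴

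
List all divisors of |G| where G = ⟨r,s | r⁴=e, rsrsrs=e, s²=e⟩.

|G| = 24 = 2³ · 3. By Lagrange's theorem the order of any subgroup divides 24; the divisors of 24 are 1, 2, 3, 4, 6, 8, 12, 24.

Answer: 1, 2, 3, 4, 6, 8, 12, 24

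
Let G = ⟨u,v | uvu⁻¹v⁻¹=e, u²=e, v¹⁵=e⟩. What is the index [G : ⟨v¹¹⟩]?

First find ord(v¹¹) by computing successive powers:
  (v¹¹)¹ = v¹¹, (v¹¹)² = v⁷, (v¹¹)³ = v³, (v¹¹)⁴ = v¹⁴, (v¹¹)⁵ = v¹⁰, (v¹¹)⁶ = v⁶, (v¹¹)⁷ = v², (v¹¹)⁸ = v¹³, (v¹¹)⁹ = v⁹, (v¹¹)¹⁰ = v⁵, (v¹¹)¹¹ = v, (v¹¹)¹² = v¹², (v¹¹)¹³ = v⁸, (v¹¹)¹⁴ = v⁴, (v¹¹)¹⁵ = e.
So |⟨v¹¹⟩| = ord(v¹¹) = 15. With |G| = 30, by Lagrange [G : ⟨v¹¹⟩] = 30/15 = 2.

Answer: 2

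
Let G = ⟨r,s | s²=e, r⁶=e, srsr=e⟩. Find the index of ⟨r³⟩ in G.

First find ord(r³) by computing successive powers:
  (r³)¹ = r³, (r³)² = e.
So |⟨r³⟩| = ord(r³) = 2. With |G| = 12, by Lagrange [G : ⟨r³⟩] = 12/2 = 6.

Answer: 6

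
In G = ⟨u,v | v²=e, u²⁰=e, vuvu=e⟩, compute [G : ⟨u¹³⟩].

First find ord(u¹³) by computing successive powers:
  (u¹³)¹ = u¹³, (u¹³)² = u⁶, (u¹³)³ = u¹⁹, (u¹³)⁴ = u¹², (u¹³)⁵ = u⁵, (u¹³)⁶ = u¹⁸, (u¹³)⁷ = u¹¹, (u¹³)⁸ = u⁴, (u¹³)⁹ = u¹⁷, (u¹³)¹⁰ = u¹⁰, (u¹³)¹¹ = u³, (u¹³)¹² = u¹⁶, (u¹³)¹³ = u⁹, (u¹³)¹⁴ = u², (u¹³)¹⁵ = u¹⁵, (u¹³)¹⁶ = u⁸, (u¹³)¹⁷ = u, (u¹³)¹⁸ = u¹⁴, (u¹³)¹⁹ = u⁷, (u¹³)²⁰ = e.
So |⟨u¹³⟩| = ord(u¹³) = 20. With |G| = 40, by Lagrange [G : ⟨u¹³⟩] = 40/20 = 2.

Answer: 2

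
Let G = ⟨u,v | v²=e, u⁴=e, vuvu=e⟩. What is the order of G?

Enumerate words in the generators, reducing via the relations: the distinct elements are
  {e, u, v, uv, u², u³, u²v, u³v}.
No further products give new elements, so |G| = 8.

Answer: 8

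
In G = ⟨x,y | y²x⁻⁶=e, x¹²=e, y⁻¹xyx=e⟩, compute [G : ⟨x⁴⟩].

First find ord(x⁴) by computing successive powers:
  (x⁴)¹ = x⁴, (x⁴)² = x⁸, (x⁴)³ = e.
So |⟨x⁴⟩| = ord(x⁴) = 3. With |G| = 24, by Lagrange [G : ⟨x⁴⟩] = 24/3 = 8.

Answer: 8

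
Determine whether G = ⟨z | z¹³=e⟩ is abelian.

G has a single generator, so G is cyclic and hence abelian.

Answer: Yes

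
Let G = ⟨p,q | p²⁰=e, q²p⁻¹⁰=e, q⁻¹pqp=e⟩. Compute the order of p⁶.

Compute successive powers until reaching e:
  (p⁶)¹ = p⁶, (p⁶)² = p¹², (p⁶)³ = p¹⁸, (p⁶)⁴ = p⁴, (p⁶)⁵ = p¹⁰, (p⁶)⁶ = p¹⁶, (p⁶)⁷ = p², (p⁶)⁸ = p⁸, (p⁶)⁹ = p¹⁴, (p⁶)¹⁰ = e.
The smallest positive k with (p⁶)ᵏ = e is 10.

Answer: 10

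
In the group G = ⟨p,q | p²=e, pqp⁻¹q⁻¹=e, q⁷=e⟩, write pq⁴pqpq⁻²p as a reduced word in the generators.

Multiply left to right, reducing at each step:
  p · q⁴ = pq⁴
  (pq⁴) · p = q⁴
  (q⁴) · q = q⁵
  (q⁵) · p = pq⁵
  (pq⁵) · q⁻² = pq³
  (pq³) · p = q³

Answer: q³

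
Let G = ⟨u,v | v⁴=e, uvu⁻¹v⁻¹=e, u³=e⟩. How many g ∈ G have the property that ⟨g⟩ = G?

G is cyclic of order 12. An element generates G iff its order is 12, and a cyclic group of order 12 has exactly φ(12) = 4 such elements.

Answer: 4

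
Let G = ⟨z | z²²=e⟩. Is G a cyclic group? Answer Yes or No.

|G| = 22. The element z has order 22 (its powers give 22 distinct elements), so ⟨z⟩ = G and G is cyclic.

Answer: Yes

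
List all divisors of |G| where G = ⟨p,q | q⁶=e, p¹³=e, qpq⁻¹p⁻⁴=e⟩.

|G| = 78 = 2 · 3 · 13. By Lagrange's theorem the order of any subgroup divides 78; the divisors of 78 are 1, 2, 3, 6, 13, 26, 39, 78.

Answer: 1, 2, 3, 6, 13, 26, 39, 78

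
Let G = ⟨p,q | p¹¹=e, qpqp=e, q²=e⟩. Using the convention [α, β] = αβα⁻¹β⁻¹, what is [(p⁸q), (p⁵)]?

[(p⁸q), (p⁵)] = (p⁸q)·(p⁵)·(p⁸q)⁻¹·(p⁵)⁻¹.
  (p⁸q) · (p⁵) = p³q
  (p³q) · (p⁸q) = p⁶
  (p⁶) · (p⁶) = p

Answer: p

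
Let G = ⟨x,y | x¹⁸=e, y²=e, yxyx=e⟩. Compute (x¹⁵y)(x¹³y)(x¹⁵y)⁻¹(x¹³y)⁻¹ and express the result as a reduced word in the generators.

[(x¹⁵y), (x¹³y)] = (x¹⁵y)·(x¹³y)·(x¹⁵y)⁻¹·(x¹³y)⁻¹.
  (x¹⁵y) · (x¹³y) = x²
  (x²) · (x¹⁵y) = x¹⁷y
  (x¹⁷y) · (x¹³y) = x⁴

Answer: x⁴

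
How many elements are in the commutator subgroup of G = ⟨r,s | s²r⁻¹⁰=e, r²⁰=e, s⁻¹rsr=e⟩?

G' = [G, G] is generated by all commutators. The generator-pair commutators are: [r, s] = r².
The subgroup they normally generate is {e, r², r⁴, r⁶, r⁸, r¹⁰, r¹², r¹⁴, r¹⁶, r¹⁸}, of order 10.
Check: |G/G'| = 40/10 = 4 is the order of the abelianisation.

Answer: 10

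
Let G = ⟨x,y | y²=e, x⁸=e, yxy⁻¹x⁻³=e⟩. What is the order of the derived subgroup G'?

G' = [G, G] is generated by all commutators. The generator-pair commutators are: [x, y] = x⁶.
The subgroup they normally generate is {e, x², x⁴, x⁶}, of order 4.
Check: |G/G'| = 16/4 = 4 is the order of the abelianisation.

Answer: 4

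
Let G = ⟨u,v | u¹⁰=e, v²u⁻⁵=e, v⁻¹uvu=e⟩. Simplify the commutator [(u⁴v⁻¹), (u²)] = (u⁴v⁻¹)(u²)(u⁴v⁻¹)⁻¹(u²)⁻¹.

[(u⁴v⁻¹), (u²)] = (u⁴v⁻¹)·(u²)·(u⁴v⁻¹)⁻¹·(u²)⁻¹.
  (u⁴v⁻¹) · (u²) = u²v⁻¹
  (u²v⁻¹) · (u⁴v) = u⁸
  (u⁸) · (u⁸) = u⁶

Answer: u⁶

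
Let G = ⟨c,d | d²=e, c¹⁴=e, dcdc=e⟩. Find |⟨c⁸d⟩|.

|⟨c⁸d⟩| equals the order of c⁸d. Compute successive powers until reaching e:
  (c⁸d)¹ = c⁸d, (c⁸d)² = e.
The smallest positive k with (c⁸d)ᵏ = e is 2, so |⟨c⁸d⟩| = 2.

Answer: 2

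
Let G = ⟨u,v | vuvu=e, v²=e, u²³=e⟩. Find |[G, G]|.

G' = [G, G] is generated by all commutators. The generator-pair commutators are: [u, v] = u².
The subgroup they normally generate is {e, u, u², u³, u⁴, u⁵, u⁶, u⁷, u⁸, u⁹, u¹⁰, u¹¹, u¹², u¹³, u¹⁴, u¹⁵, u¹⁶, u¹⁷, u¹⁸, u¹⁹, u²⁰, u²¹, u²²}, of order 23.
Check: |G/G'| = 46/23 = 2 is the order of the abelianisation.

Answer: 23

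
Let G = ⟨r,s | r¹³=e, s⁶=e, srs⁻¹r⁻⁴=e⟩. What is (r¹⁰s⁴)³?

Compute successive powers of (r¹⁰s⁴), reducing at each step:
  (r¹⁰s⁴)²: (r¹⁰s⁴) · r¹⁰ = r⁹s⁴;   (r⁹s⁴) · s⁴ = r⁹s²
  (r¹⁰s⁴)³: (r⁹s²) · r¹⁰ = s²;   (s²) · s⁴ = e

Answer: e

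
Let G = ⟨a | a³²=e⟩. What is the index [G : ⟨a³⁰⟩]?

First find ord(a³⁰) by computing successive powers:
  (a³⁰)¹ = a³⁰, (a³⁰)² = a²⁸, (a³⁰)³ = a²⁶, (a³⁰)⁴ = a²⁴, (a³⁰)⁵ = a²², (a³⁰)⁶ = a²⁰, (a³⁰)⁷ = a¹⁸, (a³⁰)⁸ = a¹⁶, (a³⁰)⁹ = a¹⁴, (a³⁰)¹⁰ = a¹², (a³⁰)¹¹ = a¹⁰, (a³⁰)¹² = a⁸, (a³⁰)¹³ = a⁶, (a³⁰)¹⁴ = a⁴, (a³⁰)¹⁵ = a², (a³⁰)¹⁶ = e.
So |⟨a³⁰⟩| = ord(a³⁰) = 16. With |G| = 32, by Lagrange [G : ⟨a³⁰⟩] = 32/16 = 2.

Answer: 2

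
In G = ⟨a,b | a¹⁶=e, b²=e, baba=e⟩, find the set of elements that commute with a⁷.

⟨a⁷⟩ ⊆ C_G(a⁷) since powers of a⁷ commute with a⁷; so |C_G(a⁷)| ≥ |⟨a⁷⟩| = 16.
By orbit–stabilizer, |C_G(a⁷)| = |G| / |conj. class of a⁷| = 32 / 2 = 16.
The 16 elements commuting with a⁷ are {e, a, a², a³, a⁴, a⁵, a⁶, a⁷, a⁸, a⁹, a¹⁰, a¹¹, a¹², a¹³, a¹⁴, a¹⁵}.

Answer: {e, a, a², a³, a⁴, a⁵, a⁶, a⁷, a⁸, a⁹, a¹⁰, a¹¹, a¹², a¹³, a¹⁴, a¹⁵}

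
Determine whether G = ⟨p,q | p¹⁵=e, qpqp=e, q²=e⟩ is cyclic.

Every cyclic group is abelian. But p·q = pq while q·p = p¹⁴q, so p·q ≠ q·p and G is not abelian. Hence G is not cyclic.

Answer: No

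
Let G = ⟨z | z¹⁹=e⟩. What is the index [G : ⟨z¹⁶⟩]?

First find ord(z¹⁶) by computing successive powers:
  (z¹⁶)¹ = z¹⁶, (z¹⁶)² = z¹³, (z¹⁶)³ = z¹⁰, (z¹⁶)⁴ = z⁷, (z¹⁶)⁵ = z⁴, (z¹⁶)⁶ = z, (z¹⁶)⁷ = z¹⁷, (z¹⁶)⁸ = z¹⁴, (z¹⁶)⁹ = z¹¹, (z¹⁶)¹⁰ = z⁸, (z¹⁶)¹¹ = z⁵, (z¹⁶)¹² = z², (z¹⁶)¹³ = z¹⁸, (z¹⁶)¹⁴ = z¹⁵, (z¹⁶)¹⁵ = z¹², (z¹⁶)¹⁶ = z⁹, (z¹⁶)¹⁷ = z⁶, (z¹⁶)¹⁸ = z³, (z¹⁶)¹⁹ = e.
So |⟨z¹⁶⟩| = ord(z¹⁶) = 19. With |G| = 19, by Lagrange [G : ⟨z¹⁶⟩] = 19/19 = 1.

Answer: 1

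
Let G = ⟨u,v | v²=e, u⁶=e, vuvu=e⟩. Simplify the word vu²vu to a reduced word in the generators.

Multiply left to right, reducing at each step:
  v · u² = u⁴v
  (u⁴v) · v = u⁴
  (u⁴) · u = u⁵

Answer: u⁵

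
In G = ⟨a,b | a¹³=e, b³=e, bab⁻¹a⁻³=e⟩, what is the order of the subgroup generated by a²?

|⟨a²⟩| equals the order of a². Compute successive powers until reaching e:
  (a²)¹ = a², (a²)² = a⁴, (a²)³ = a⁶, (a²)⁴ = a⁸, (a²)⁵ = a¹⁰, (a²)⁶ = a¹², (a²)⁷ = a, (a²)⁸ = a³, (a²)⁹ = a⁵, (a²)¹⁰ = a⁷, (a²)¹¹ = a⁹, (a²)¹² = a¹¹, (a²)¹³ = e.
The smallest positive k with (a²)ᵏ = e is 13, so |⟨a²⟩| = 13.

Answer: 13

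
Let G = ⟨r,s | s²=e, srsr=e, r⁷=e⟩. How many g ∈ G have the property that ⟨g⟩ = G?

⟨g⟩ = G would require ord(g) = |G| = 14, but the maximum element order in G is 7 < 14. So G is not cyclic and no single element generates it: the count is 0.

Answer: 0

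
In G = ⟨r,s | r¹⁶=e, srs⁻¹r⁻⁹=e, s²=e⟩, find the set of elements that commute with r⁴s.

⟨r⁴s⟩ ⊆ C_G(r⁴s) since powers of r⁴s commute with r⁴s; so |C_G(r⁴s)| ≥ |⟨r⁴s⟩| = 4.
By orbit–stabilizer, |C_G(r⁴s)| = |G| / |conj. class of r⁴s| = 32 / 2 = 16.
The 16 elements commuting with r⁴s are {e, r², r⁴, r⁶, r⁸, r¹⁰, r¹², r¹⁴, s, r¹⁰s, r²s, r¹²s, r⁴s, r¹⁴s, r⁶s, r⁸s}.

Answer: {e, r², r⁴, r⁶, r⁸, r¹⁰, r¹², r¹⁴, s, r¹⁰s, r²s, r¹²s, r⁴s, r¹⁴s, r⁶s, r⁸s}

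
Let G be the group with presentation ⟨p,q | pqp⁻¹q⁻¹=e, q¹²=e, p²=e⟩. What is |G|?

Enumerate words in the generators, reducing via the relations: the distinct elements are
  {e, p, q, pq, q², q³, q⁴, q⁵, q⁶, q⁷, q⁸, q⁹, pq², pq³, pq⁴, pq⁵, pq⁶, pq⁷, pq⁸, pq⁹, q¹¹, q¹⁰, pq¹¹, pq¹⁰}.
No further products give new elements, so |G| = 24.

Answer: 24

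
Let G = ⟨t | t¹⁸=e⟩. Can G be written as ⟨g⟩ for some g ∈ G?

|G| = 18. The element t has order 18 (its powers give 18 distinct elements), so ⟨t⟩ = G and G is cyclic.

Answer: Yes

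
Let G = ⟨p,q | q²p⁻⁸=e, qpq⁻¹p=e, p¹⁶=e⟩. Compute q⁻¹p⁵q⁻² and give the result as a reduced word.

Multiply left to right, reducing at each step:
  (q⁻¹) · p⁵ = p³q
  (p³q) · q⁻² = p³q⁻¹

Answer: p³q⁻¹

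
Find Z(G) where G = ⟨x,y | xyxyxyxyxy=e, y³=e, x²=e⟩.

An element z ∈ Z(G) iff z commutes with every generator.
For example e is central: e·x = x = x·e; e·y = y = y·e.
Whereas x ∉ Z(G) since x·y = xy ≠ yx = y·x.
Checking each of the 60 elements this way gives Z(G) = {e}, of order 1.

Answer: {e}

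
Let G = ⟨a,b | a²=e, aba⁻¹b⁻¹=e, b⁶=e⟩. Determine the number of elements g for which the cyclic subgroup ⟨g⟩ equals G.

⟨g⟩ = G would require ord(g) = |G| = 12, but the maximum element order in G is 6 < 12. So G is not cyclic and no single element generates it: the count is 0.

Answer: 0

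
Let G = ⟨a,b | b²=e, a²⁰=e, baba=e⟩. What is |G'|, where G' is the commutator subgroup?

G' = [G, G] is generated by all commutators. The generator-pair commutators are: [a, b] = a².
The subgroup they normally generate is {e, a², a⁴, a⁶, a⁸, a¹⁰, a¹², a¹⁴, a¹⁶, a¹⁸}, of order 10.
Check: |G/G'| = 40/10 = 4 is the order of the abelianisation.

Answer: 10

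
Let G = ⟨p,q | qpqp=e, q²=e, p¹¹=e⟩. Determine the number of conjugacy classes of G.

The conjugacy classes (representative and size) are:
  [e] (size 1), [p¹⁰] (size 2), [p²] (size 2), [p³] (size 2), [p⁷] (size 2), [p⁶] (size 2), [p²q] (size 11).
Class equation: 1 + 2 + 2 + 2 + 2 + 2 + 11 = 22 = |G|. So G has 7 conjugacy classes.

Answer: 7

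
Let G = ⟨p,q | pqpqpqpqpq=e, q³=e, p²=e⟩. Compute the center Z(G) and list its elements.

An element z ∈ Z(G) iff z commutes with every generator.
For example e is central: e·p = p = p·e; e·q = q = q·e.
Whereas p ∉ Z(G) since p·q = pq ≠ qp = q·p.
Checking each of the 60 elements this way gives Z(G) = {e}, of order 1.

Answer: {e}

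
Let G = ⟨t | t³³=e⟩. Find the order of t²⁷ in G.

Compute successive powers until reaching e:
  (t²⁷)¹ = t²⁷, (t²⁷)² = t²¹, (t²⁷)³ = t¹⁵, (t²⁷)⁴ = t⁹, (t²⁷)⁵ = t³, (t²⁷)⁶ = t³⁰, (t²⁷)⁷ = t²⁴, (t²⁷)⁸ = t¹⁸, (t²⁷)⁹ = t¹², (t²⁷)¹⁰ = t⁶, (t²⁷)¹¹ = e.
The smallest positive k with (t²⁷)ᵏ = e is 11.

Answer: 11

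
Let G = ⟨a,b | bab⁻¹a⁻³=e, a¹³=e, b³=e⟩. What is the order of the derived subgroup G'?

G' = [G, G] is generated by all commutators. The generator-pair commutators are: [a, b] = a¹¹.
The subgroup they normally generate is {e, a, a², a³, a⁴, a⁵, a⁶, a⁷, a⁸, a⁹, a¹⁰, a¹¹, a¹²}, of order 13.
Check: |G/G'| = 39/13 = 3 is the order of the abelianisation.

Answer: 13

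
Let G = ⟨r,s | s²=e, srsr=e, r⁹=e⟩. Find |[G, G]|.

G' = [G, G] is generated by all commutators. The generator-pair commutators are: [r, s] = r².
The subgroup they normally generate is {e, r, r², r³, r⁴, r⁵, r⁶, r⁷, r⁸}, of order 9.
Check: |G/G'| = 18/9 = 2 is the order of the abelianisation.

Answer: 9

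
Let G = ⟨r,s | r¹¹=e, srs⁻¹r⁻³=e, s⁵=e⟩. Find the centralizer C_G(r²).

⟨r²⟩ ⊆ C_G(r²) since powers of r² commute with r²; so |C_G(r²)| ≥ |⟨r²⟩| = 11.
By orbit–stabilizer, |C_G(r²)| = |G| / |conj. class of r²| = 55 / 5 = 11.
The 11 elements commuting with r² are {e, r, r², r³, r⁴, r⁵, r⁶, r⁷, r⁸, r⁹, r¹⁰}.

Answer: {e, r, r², r³, r⁴, r⁵, r⁶, r⁷, r⁸, r⁹, r¹⁰}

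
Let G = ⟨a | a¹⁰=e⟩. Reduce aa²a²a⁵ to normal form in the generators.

Multiply left to right, reducing at each step:
  a · a² = a³
  (a³) · a² = a⁵
  (a⁵) · a⁵ = e

Answer: e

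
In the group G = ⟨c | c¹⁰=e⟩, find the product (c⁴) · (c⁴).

Compute (c⁴) · (c⁴) by multiplying left to right and reducing via the relations at each step:
  (c⁴) · c⁴ = c⁸

Answer: c⁸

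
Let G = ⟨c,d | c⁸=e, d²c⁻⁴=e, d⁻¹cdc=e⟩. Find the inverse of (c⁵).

The order of (c⁵) is 8 (smallest k with (c⁵)ᵏ = e), so (c⁵)⁻¹ = (c⁵)⁷ = c³.
Check: (c⁵) · (c³) → (c⁵) · c³ = e, giving e as required.

Answer: c³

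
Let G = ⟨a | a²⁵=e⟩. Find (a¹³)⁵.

Compute successive powers of (a¹³), reducing at each step:
  (a¹³)²: (a¹³) · a¹³ = a
  (a¹³)³: a · a¹³ = a¹⁴
  (a¹³)⁴: (a¹⁴) · a¹³ = a²
  (a¹³)⁵: (a²) · a¹³ = a¹⁵

Answer: a¹⁵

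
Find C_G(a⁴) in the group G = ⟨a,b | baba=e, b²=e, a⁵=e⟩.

⟨a⁴⟩ ⊆ C_G(a⁴) since powers of a⁴ commute with a⁴; so |C_G(a⁴)| ≥ |⟨a⁴⟩| = 5.
By orbit–stabilizer, |C_G(a⁴)| = |G| / |conj. class of a⁴| = 10 / 2 = 5.
The 5 elements commuting with a⁴ are {e, a, a², a³, a⁴}.

Answer: {e, a, a², a³, a⁴}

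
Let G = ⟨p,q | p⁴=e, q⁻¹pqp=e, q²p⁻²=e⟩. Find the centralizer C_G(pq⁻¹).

⟨pq⁻¹⟩ ⊆ C_G(pq⁻¹) since powers of pq⁻¹ commute with pq⁻¹; so |C_G(pq⁻¹)| ≥ |⟨pq⁻¹⟩| = 4.
By orbit–stabilizer, |C_G(pq⁻¹)| = |G| / |conj. class of pq⁻¹| = 8 / 2 = 4.
The 4 elements commuting with pq⁻¹ are {e, p², pq, pq⁻¹}.

Answer: {e, p², pq, pq⁻¹}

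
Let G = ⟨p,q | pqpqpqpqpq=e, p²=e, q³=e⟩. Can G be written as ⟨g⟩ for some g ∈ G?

Every cyclic group is abelian. But p·q = pq while q·p = qp, so p·q ≠ q·p and G is not abelian. Hence G is not cyclic.

Answer: No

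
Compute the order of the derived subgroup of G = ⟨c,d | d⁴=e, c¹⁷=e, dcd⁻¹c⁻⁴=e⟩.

G' = [G, G] is generated by all commutators. The generator-pair commutators are: [c, d] = c¹⁴.
The subgroup they normally generate is {e, c, c², c³, c⁴, c⁵, c⁶, c⁷, c⁸, c⁹, c¹⁰, c¹¹, c¹², c¹³, c¹⁴, c¹⁵, c¹⁶}, of order 17.
Check: |G/G'| = 68/17 = 4 is the order of the abelianisation.

Answer: 17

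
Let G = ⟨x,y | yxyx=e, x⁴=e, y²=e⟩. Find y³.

Compute successive powers of y, reducing at each step:
  y²: y · y = e
  y³: e · y = y

Answer: y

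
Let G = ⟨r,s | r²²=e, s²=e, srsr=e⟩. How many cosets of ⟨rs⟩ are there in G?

First find ord(rs) by computing successive powers:
  (rs)¹ = rs, (rs)² = e.
So |⟨rs⟩| = ord(rs) = 2. With |G| = 44, by Lagrange [G : ⟨rs⟩] = 44/2 = 22.

Answer: 22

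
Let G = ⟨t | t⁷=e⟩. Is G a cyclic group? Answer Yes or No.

|G| = 7. The element t has order 7 (its powers give 7 distinct elements), so ⟨t⟩ = G and G is cyclic.

Answer: Yes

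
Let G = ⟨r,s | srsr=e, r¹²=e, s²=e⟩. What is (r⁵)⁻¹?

The order of (r⁵) is 12 (smallest k with (r⁵)ᵏ = e), so (r⁵)⁻¹ = (r⁵)¹¹ = r⁷.
Check: (r⁵) · (r⁷) → (r⁵) · r⁷ = e, giving e as required.

Answer: r⁷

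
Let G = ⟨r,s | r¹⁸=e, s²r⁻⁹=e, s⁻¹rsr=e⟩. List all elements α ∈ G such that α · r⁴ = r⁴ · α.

⟨r⁴⟩ ⊆ C_G(r⁴) since powers of r⁴ commute with r⁴; so |C_G(r⁴)| ≥ |⟨r⁴⟩| = 9.
By orbit–stabilizer, |C_G(r⁴)| = |G| / |conj. class of r⁴| = 36 / 2 = 18.
The 18 elements commuting with r⁴ are {e, r, r², r³, r⁴, r⁵, r⁶, r⁷, r⁸, r⁹, r¹⁰, r¹¹, r¹², r¹³, r¹⁴, r¹⁵, r¹⁶, r¹⁷}.

Answer: {e, r, r², r³, r⁴, r⁵, r⁶, r⁷, r⁸, r⁹, r¹⁰, r¹¹, r¹², r¹³, r¹⁴, r¹⁵, r¹⁶, r¹⁷}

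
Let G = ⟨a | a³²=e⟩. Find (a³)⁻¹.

The order of (a³) is 32 (smallest k with (a³)ᵏ = e), so (a³)⁻¹ = (a³)³¹ = a²⁹.
Check: (a³) · (a²⁹) → (a³) · a²⁹ = e, giving e as required.

Answer: a²⁹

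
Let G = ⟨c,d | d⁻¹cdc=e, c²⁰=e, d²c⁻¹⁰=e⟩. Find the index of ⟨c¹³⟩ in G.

First find ord(c¹³) by computing successive powers:
  (c¹³)¹ = c¹³, (c¹³)² = c⁶, (c¹³)³ = c¹⁹, (c¹³)⁴ = c¹², (c¹³)⁵ = c⁵, (c¹³)⁶ = c¹⁸, (c¹³)⁷ = c¹¹, (c¹³)⁸ = c⁴, (c¹³)⁹ = c¹⁷, (c¹³)¹⁰ = c¹⁰, (c¹³)¹¹ = c³, (c¹³)¹² = c¹⁶, (c¹³)¹³ = c⁹, (c¹³)¹⁴ = c², (c¹³)¹⁵ = c¹⁵, (c¹³)¹⁶ = c⁸, (c¹³)¹⁷ = c, (c¹³)¹⁸ = c¹⁴, (c¹³)¹⁹ = c⁷, (c¹³)²⁰ = e.
So |⟨c¹³⟩| = ord(c¹³) = 20. With |G| = 40, by Lagrange [G : ⟨c¹³⟩] = 40/20 = 2.

Answer: 2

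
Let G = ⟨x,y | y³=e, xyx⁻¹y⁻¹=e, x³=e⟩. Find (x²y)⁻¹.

The order of (x²y) is 3 (smallest k with (x²y)ᵏ = e), so (x²y)⁻¹ = (x²y)² = xy².
Check: (x²y) · (xy²) → (x²y) · x = y;   y · y² = e, giving e as required.

Answer: xy²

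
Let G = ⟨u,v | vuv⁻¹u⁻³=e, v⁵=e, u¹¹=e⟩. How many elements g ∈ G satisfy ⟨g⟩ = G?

⟨g⟩ = G would require ord(g) = |G| = 55, but the maximum element order in G is 11 < 55. So G is not cyclic and no single element generates it: the count is 0.

Answer: 0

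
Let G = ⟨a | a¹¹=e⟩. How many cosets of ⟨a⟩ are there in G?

First find ord(a) by computing successive powers:
  a¹ = a, a² = a², a³ = a³, a⁴ = a⁴, a⁵ = a⁵, a⁶ = a⁶, a⁷ = a⁷, a⁸ = a⁸, a⁹ = a⁹, a¹⁰ = a¹⁰, a¹¹ = e.
So |⟨a⟩| = ord(a) = 11. With |G| = 11, by Lagrange [G : ⟨a⟩] = 11/11 = 1.

Answer: 1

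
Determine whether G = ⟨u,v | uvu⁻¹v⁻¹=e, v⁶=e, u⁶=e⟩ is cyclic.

|G| = 36, but the maximum element order in G is 6 < 36. No single element generates all of G, so G is not cyclic.

Answer: No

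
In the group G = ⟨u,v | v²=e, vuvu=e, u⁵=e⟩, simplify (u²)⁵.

Compute successive powers of (u²), reducing at each step:
  (u²)²: (u²) · u² = u⁴
  (u²)³: (u⁴) · u² = u
  (u²)⁴: u · u² = u³
  (u²)⁵: (u³) · u² = e

Answer: e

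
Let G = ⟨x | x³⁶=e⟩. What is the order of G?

G is generated by a single element, so G is cyclic. The relator gives x³⁶ = e and no smaller power is forced to be e, so the 36 powers {e, x, x², x³, x⁴, x⁵, x⁶, x⁷, x⁸, x⁹, x²², x²³, x²¹, x²⁰, x²⁴, x²⁵, x²⁶, x²⁷, x²⁸, x²⁹, x³², x³³, x³¹, x³⁰, x³⁴, x³⁵, x¹², x¹³, x¹¹, x¹⁰, x¹⁴, x¹⁵, x¹⁶, x¹⁷, x¹⁸, x¹⁹} are distinct. Hence |G| = 36.

Answer: 36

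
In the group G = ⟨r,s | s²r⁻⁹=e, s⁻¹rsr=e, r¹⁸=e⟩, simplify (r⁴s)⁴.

Compute successive powers of (r⁴s), reducing at each step:
  (r⁴s)²: (r⁴s) · r⁴ = s;   s · s = r⁹
  (r⁴s)³: (r⁹) · r⁴ = r¹³;   (r¹³) · s = r⁴s⁻¹
  (r⁴s)⁴: (r⁴s⁻¹) · r⁴ = s⁻¹;   (s⁻¹) · s = e

Answer: e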